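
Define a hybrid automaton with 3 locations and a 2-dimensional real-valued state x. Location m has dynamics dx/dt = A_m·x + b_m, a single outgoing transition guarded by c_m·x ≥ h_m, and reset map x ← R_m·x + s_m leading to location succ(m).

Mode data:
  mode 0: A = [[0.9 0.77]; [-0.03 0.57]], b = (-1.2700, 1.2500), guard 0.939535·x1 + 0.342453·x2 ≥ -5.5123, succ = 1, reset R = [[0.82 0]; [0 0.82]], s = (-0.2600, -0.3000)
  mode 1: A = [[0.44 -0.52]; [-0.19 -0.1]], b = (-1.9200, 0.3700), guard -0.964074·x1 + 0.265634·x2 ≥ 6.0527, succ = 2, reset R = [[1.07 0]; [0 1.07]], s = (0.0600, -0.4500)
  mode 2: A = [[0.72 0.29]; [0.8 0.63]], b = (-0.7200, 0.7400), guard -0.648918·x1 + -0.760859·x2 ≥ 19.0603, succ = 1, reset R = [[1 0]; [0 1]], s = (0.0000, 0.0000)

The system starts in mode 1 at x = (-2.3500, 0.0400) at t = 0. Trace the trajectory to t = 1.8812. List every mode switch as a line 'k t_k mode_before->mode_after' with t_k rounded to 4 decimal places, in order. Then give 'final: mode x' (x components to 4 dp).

1 0.9241 1->2
final: 2 -14.4940 -7.6727

Mode 1: guard c·x = 6.0527 hit at Δt = 0.9241 (t = 0.9241), x⁻ = (-5.9917, 1.0400) → reset → x⁺ = (-6.3511, 0.6628), jump to mode 2
Mode 2: flow for 0.9571 to horizon, guard not reached → x = (-14.4940, -7.6727)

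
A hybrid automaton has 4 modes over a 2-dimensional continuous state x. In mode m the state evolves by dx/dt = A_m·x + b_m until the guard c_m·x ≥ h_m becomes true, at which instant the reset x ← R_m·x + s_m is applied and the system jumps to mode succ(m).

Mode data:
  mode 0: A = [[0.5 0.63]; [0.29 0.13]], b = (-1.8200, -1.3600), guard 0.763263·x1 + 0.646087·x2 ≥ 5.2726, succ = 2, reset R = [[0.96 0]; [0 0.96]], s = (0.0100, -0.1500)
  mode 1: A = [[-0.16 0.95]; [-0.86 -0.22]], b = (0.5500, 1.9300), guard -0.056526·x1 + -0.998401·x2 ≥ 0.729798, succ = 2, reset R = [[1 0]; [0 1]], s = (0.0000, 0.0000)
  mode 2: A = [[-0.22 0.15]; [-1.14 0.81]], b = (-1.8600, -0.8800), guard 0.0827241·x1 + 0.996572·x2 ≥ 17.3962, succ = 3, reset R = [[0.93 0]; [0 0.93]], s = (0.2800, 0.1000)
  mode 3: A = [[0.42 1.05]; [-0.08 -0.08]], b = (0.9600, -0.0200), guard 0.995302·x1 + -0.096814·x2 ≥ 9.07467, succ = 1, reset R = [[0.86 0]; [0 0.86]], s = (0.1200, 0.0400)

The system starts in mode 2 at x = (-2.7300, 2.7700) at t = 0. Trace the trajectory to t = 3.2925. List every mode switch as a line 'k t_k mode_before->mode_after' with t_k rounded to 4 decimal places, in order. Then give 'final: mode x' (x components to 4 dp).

1 1.5665 2->3
2 2.2202 3->1
final: 1 15.2354 1.3041

Mode 2: guard c·x = 17.3962 hit at Δt = 1.5665 (t = 1.5665), x⁻ = (-2.5880, 17.6709) → reset → x⁺ = (-2.1269, 16.5339), jump to mode 3
Mode 3: guard c·x = 9.0747 hit at Δt = 0.6537 (t = 2.2202), x⁻ = (10.6224, 15.4712) → reset → x⁺ = (9.2553, 13.3453), jump to mode 1
Mode 1: flow for 1.0723 to horizon, guard not reached → x = (15.2354, 1.3041)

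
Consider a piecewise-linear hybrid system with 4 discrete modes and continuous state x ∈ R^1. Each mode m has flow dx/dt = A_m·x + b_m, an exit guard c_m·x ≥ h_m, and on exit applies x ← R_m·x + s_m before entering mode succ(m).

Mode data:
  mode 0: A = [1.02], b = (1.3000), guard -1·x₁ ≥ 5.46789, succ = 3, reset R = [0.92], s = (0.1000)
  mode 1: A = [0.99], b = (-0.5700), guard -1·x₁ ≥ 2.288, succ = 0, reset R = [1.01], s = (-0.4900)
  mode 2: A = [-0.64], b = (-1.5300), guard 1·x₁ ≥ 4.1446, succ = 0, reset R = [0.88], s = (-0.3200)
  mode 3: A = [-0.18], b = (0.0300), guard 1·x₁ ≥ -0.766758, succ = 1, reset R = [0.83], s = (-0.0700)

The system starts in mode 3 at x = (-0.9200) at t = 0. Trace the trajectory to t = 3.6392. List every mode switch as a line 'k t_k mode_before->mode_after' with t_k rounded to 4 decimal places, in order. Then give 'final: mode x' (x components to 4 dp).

1 0.8445 3->1
2 1.6562 1->0
3 2.6470 0->3
final: 3 -4.0968

Mode 3: guard c·x = -0.7668 hit at Δt = 0.8445 (t = 0.8445), x⁻ = (-0.7668) → reset → x⁺ = (-0.7064), jump to mode 1
Mode 1: guard c·x = 2.2880 hit at Δt = 0.8117 (t = 1.6562), x⁻ = (-2.2880) → reset → x⁺ = (-2.8009), jump to mode 0
Mode 0: guard c·x = 5.4679 hit at Δt = 0.9908 (t = 2.6470), x⁻ = (-5.4679) → reset → x⁺ = (-4.9305), jump to mode 3
Mode 3: flow for 0.9922 to horizon, guard not reached → x = (-4.0968)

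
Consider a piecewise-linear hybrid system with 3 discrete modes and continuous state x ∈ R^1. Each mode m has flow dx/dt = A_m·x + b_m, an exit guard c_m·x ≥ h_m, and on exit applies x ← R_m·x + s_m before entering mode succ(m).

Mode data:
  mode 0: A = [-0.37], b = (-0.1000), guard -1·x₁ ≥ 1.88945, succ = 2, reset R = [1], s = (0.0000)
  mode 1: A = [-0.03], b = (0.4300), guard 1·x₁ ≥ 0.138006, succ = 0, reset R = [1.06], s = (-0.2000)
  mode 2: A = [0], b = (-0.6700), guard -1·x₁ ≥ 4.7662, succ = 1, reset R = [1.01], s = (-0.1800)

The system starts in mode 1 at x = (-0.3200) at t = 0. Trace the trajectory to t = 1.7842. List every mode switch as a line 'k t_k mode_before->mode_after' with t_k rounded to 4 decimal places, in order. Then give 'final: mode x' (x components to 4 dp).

Mode 1: guard c·x = 0.1380 hit at Δt = 1.0585 (t = 1.0585), x⁻ = (0.1380) → reset → x⁺ = (-0.0537), jump to mode 0
Mode 0: flow for 0.7257 to horizon, guard not reached → x = (-0.1047)

1 1.0585 1->0
final: 0 -0.1047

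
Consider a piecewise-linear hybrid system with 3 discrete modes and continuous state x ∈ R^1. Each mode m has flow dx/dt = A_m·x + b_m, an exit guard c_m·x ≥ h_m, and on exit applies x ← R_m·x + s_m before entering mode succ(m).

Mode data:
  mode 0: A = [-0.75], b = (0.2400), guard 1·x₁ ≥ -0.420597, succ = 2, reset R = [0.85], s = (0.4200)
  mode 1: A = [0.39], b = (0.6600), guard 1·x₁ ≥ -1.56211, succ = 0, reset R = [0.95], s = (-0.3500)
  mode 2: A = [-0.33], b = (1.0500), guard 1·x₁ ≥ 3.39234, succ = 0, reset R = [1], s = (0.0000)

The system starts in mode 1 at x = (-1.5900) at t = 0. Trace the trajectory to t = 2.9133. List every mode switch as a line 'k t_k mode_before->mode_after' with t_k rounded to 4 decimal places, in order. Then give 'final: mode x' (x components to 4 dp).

Mode 1: guard c·x = -1.5621 hit at Δt = 0.6181 (t = 0.6181), x⁻ = (-1.5621) → reset → x⁺ = (-1.8340), jump to mode 0
Mode 0: guard c·x = -0.4206 hit at Δt = 1.4235 (t = 2.0416), x⁻ = (-0.4206) → reset → x⁺ = (0.0625), jump to mode 2
Mode 2: flow for 0.8717 to horizon, guard not reached → x = (0.8423)

1 0.6181 1->0
2 2.0416 0->2
final: 2 0.8423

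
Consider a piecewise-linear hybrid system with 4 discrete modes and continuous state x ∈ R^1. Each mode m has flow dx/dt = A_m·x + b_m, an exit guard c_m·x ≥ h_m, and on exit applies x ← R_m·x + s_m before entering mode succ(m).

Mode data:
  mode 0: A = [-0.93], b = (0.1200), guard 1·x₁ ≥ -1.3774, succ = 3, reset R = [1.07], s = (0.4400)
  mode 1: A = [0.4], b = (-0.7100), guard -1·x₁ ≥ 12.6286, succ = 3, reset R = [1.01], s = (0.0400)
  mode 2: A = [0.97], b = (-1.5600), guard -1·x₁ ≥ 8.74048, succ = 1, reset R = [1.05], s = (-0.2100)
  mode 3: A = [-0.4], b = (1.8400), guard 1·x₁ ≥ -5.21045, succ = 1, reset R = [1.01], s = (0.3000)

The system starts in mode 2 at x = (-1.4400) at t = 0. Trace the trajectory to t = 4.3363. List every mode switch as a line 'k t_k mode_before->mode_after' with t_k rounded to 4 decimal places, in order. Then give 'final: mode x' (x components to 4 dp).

Mode 2: guard c·x = 8.7405 hit at Δt = 1.2601 (t = 1.2601), x⁻ = (-8.7405) → reset → x⁺ = (-9.3875), jump to mode 1
Mode 1: guard c·x = 12.6286 hit at Δt = 0.6373 (t = 1.8974), x⁻ = (-12.6286) → reset → x⁺ = (-12.7149), jump to mode 3
Mode 3: guard c·x = -5.2104 hit at Δt = 1.4203 (t = 3.3177), x⁻ = (-5.2105) → reset → x⁺ = (-4.9626), jump to mode 1
Mode 1: flow for 1.0186 to horizon, guard not reached → x = (-8.3513)

1 1.2601 2->1
2 1.8974 1->3
3 3.3177 3->1
final: 1 -8.3513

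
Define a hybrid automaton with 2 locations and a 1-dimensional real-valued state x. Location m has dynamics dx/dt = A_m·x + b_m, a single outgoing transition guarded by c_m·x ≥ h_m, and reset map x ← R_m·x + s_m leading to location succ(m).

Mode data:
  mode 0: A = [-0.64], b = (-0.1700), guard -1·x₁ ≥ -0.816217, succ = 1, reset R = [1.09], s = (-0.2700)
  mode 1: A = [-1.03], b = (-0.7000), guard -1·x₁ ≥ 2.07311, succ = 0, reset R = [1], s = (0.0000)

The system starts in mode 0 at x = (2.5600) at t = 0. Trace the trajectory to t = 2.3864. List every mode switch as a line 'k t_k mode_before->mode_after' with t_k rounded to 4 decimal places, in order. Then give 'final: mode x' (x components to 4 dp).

1 1.5001 0->1
final: 1 -0.1581

Mode 0: guard c·x = -0.8162 hit at Δt = 1.5001 (t = 1.5001), x⁻ = (0.8162) → reset → x⁺ = (0.6197), jump to mode 1
Mode 1: flow for 0.8863 to horizon, guard not reached → x = (-0.1581)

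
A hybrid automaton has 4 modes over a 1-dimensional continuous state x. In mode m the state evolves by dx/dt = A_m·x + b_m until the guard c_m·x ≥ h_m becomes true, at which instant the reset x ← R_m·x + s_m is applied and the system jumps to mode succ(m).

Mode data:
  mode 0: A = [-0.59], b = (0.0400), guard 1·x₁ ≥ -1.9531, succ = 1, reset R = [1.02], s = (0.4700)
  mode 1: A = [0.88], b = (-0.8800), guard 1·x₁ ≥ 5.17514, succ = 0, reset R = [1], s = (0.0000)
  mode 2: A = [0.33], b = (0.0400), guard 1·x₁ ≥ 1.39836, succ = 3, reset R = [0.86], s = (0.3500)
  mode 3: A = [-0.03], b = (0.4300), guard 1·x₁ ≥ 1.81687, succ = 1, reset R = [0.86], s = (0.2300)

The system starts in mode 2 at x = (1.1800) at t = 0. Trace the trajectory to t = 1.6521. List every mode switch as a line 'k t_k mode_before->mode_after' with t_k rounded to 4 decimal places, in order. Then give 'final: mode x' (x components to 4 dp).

Mode 2: guard c·x = 1.3984 hit at Δt = 0.4701 (t = 0.4701), x⁻ = (1.3984) → reset → x⁺ = (1.5526), jump to mode 3
Mode 3: guard c·x = 1.8169 hit at Δt = 0.6965 (t = 1.1666), x⁻ = (1.8169) → reset → x⁺ = (1.7925), jump to mode 1
Mode 1: flow for 0.4855 to horizon, guard not reached → x = (2.2149)

1 0.4701 2->3
2 1.1666 3->1
final: 1 2.2149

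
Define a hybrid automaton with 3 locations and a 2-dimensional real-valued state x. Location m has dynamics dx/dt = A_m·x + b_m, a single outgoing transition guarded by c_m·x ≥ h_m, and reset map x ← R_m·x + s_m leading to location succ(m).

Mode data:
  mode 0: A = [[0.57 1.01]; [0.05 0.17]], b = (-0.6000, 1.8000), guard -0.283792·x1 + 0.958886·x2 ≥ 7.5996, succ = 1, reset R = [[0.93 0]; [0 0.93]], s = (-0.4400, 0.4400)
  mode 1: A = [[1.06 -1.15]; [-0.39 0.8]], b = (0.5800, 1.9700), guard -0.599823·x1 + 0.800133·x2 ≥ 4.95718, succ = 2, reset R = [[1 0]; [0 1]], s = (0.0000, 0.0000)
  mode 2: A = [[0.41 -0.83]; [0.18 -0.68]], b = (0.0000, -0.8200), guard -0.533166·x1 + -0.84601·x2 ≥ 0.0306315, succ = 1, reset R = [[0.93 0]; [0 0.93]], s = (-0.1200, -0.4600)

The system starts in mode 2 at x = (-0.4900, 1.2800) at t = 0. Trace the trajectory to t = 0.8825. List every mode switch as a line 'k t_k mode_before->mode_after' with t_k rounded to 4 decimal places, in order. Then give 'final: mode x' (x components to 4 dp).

1 0.4492 2->1
final: 1 -1.6920 1.3774

Mode 2: guard c·x = 0.0306 hit at Δt = 0.4492 (t = 0.4492), x⁻ = (-0.9668, 0.5731) → reset → x⁺ = (-1.0191, 0.0730), jump to mode 1
Mode 1: flow for 0.4333 to horizon, guard not reached → x = (-1.6920, 1.3774)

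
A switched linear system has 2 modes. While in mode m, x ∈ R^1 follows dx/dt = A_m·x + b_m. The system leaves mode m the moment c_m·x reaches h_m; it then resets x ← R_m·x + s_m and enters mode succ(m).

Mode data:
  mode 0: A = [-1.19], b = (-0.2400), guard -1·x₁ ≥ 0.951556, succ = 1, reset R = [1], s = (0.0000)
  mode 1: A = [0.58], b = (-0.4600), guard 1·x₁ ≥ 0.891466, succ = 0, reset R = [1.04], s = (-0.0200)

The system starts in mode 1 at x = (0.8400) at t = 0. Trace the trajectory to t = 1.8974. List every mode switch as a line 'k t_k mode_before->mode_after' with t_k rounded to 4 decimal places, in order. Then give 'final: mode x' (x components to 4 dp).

Mode 1: guard c·x = 0.8915 hit at Δt = 1.2771 (t = 1.2771), x⁻ = (0.8915) → reset → x⁺ = (0.9071), jump to mode 0
Mode 0: flow for 0.6203 to horizon, guard not reached → x = (0.3283)

1 1.2771 1->0
final: 0 0.3283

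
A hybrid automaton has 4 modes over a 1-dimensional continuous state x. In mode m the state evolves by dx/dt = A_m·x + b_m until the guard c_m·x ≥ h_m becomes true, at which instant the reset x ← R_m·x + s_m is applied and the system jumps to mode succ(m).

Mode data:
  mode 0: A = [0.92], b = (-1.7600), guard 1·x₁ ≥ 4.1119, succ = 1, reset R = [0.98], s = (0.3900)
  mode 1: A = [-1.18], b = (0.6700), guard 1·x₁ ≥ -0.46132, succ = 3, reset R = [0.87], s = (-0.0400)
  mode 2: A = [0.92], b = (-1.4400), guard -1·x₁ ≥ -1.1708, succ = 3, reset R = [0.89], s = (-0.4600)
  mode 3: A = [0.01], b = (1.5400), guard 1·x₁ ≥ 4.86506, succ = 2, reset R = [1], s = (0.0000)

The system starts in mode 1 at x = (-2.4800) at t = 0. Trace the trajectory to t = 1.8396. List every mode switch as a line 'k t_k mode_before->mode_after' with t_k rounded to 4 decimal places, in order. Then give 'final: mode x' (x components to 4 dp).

1 0.9201 1->3
final: 3 0.9771

Mode 1: guard c·x = -0.4613 hit at Δt = 0.9201 (t = 0.9201), x⁻ = (-0.4613) → reset → x⁺ = (-0.4413), jump to mode 3
Mode 3: flow for 0.9195 to horizon, guard not reached → x = (0.9771)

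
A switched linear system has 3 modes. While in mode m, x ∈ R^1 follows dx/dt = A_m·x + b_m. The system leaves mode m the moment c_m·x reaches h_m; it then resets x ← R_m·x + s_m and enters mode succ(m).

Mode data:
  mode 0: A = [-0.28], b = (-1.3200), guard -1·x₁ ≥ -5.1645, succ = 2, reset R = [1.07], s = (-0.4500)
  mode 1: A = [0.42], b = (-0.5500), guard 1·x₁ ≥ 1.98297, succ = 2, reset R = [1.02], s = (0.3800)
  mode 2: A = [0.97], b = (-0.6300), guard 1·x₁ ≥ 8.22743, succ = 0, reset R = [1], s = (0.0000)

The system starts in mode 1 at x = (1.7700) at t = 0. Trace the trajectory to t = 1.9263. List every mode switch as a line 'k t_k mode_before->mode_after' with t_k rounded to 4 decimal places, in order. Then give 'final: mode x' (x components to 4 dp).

1 0.9051 1->2
final: 2 5.3702

Mode 1: guard c·x = 1.9830 hit at Δt = 0.9051 (t = 0.9051), x⁻ = (1.9830) → reset → x⁺ = (2.4026), jump to mode 2
Mode 2: flow for 1.0212 to horizon, guard not reached → x = (5.3702)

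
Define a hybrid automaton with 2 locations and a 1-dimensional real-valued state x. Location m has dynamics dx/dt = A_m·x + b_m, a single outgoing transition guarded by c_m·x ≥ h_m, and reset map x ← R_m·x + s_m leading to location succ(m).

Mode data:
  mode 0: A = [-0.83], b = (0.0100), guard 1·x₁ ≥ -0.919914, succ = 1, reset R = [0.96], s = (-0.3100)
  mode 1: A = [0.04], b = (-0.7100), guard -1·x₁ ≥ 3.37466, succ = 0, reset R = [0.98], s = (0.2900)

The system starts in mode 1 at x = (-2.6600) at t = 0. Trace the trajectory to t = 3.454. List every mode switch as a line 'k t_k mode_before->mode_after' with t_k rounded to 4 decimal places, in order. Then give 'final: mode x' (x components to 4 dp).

Mode 1: guard c·x = 3.3747 hit at Δt = 0.8604 (t = 0.8604), x⁻ = (-3.3747) → reset → x⁺ = (-3.0172), jump to mode 0
Mode 0: guard c·x = -0.9199 hit at Δt = 1.4202 (t = 2.2806), x⁻ = (-0.9199) → reset → x⁺ = (-1.1931), jump to mode 1
Mode 1: flow for 1.1734 to horizon, guard not reached → x = (-2.1034)

1 0.8604 1->0
2 2.2806 0->1
final: 1 -2.1034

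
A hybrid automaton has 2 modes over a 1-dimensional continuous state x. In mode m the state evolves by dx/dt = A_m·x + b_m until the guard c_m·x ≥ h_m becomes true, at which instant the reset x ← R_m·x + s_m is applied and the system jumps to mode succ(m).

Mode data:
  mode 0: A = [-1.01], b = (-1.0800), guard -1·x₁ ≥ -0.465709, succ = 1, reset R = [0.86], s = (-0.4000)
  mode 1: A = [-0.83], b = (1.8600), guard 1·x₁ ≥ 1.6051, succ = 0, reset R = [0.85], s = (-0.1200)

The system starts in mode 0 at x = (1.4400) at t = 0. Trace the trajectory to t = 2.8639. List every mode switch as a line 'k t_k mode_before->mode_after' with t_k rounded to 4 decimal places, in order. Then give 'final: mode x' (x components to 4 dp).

1 0.4866 0->1
2 2.0040 1->0
3 2.4102 0->1
final: 1 0.7035

Mode 0: guard c·x = -0.4657 hit at Δt = 0.4866 (t = 0.4866), x⁻ = (0.4657) → reset → x⁺ = (0.0005), jump to mode 1
Mode 1: guard c·x = 1.6051 hit at Δt = 1.5174 (t = 2.0040), x⁻ = (1.6051) → reset → x⁺ = (1.2443), jump to mode 0
Mode 0: guard c·x = -0.4657 hit at Δt = 0.4062 (t = 2.4102), x⁻ = (0.4657) → reset → x⁺ = (0.0005), jump to mode 1
Mode 1: flow for 0.4537 to horizon, guard not reached → x = (0.7035)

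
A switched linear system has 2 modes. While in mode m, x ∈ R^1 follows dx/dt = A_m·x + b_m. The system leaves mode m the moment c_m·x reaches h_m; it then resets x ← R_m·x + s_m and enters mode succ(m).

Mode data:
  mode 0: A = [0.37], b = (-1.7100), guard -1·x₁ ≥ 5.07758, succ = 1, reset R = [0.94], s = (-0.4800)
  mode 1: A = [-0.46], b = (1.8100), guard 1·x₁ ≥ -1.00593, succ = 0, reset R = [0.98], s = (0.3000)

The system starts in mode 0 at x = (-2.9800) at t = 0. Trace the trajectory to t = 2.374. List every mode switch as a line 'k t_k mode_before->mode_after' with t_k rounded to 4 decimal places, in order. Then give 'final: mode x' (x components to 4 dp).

1 0.6586 0->1
2 2.0072 1->0
final: 0 -1.4573

Mode 0: guard c·x = 5.0776 hit at Δt = 0.6586 (t = 0.6586), x⁻ = (-5.0776) → reset → x⁺ = (-5.2529), jump to mode 1
Mode 1: guard c·x = -1.0059 hit at Δt = 1.3486 (t = 2.0072), x⁻ = (-1.0059) → reset → x⁺ = (-0.6858), jump to mode 0
Mode 0: flow for 0.3668 to horizon, guard not reached → x = (-1.4573)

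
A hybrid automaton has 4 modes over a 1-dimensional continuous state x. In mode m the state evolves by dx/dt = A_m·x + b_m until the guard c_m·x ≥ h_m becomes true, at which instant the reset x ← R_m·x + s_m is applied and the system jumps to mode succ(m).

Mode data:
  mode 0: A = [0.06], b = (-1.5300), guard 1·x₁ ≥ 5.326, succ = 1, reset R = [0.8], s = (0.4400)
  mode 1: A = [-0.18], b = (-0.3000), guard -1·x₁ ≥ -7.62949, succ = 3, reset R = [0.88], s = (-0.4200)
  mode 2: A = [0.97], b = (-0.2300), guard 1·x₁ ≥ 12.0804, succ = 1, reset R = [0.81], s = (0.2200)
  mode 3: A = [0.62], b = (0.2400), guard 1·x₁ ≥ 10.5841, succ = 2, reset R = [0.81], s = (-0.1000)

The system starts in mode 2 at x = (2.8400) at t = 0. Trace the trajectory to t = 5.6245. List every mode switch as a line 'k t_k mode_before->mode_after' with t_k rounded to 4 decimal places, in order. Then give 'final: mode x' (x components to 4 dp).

Mode 2: guard c·x = 12.0804 hit at Δt = 1.5620 (t = 1.5620), x⁻ = (12.0804) → reset → x⁺ = (10.0051), jump to mode 1
Mode 1: guard c·x = -7.6295 hit at Δt = 1.2643 (t = 2.8263), x⁻ = (7.6295) → reset → x⁺ = (6.2940), jump to mode 3
Mode 3: guard c·x = 10.5841 hit at Δt = 0.8000 (t = 3.6263), x⁻ = (10.5841) → reset → x⁺ = (8.4731), jump to mode 2
Mode 2: guard c·x = 12.0804 hit at Δt = 0.3745 (t = 4.0008), x⁻ = (12.0804) → reset → x⁺ = (10.0051), jump to mode 1
Mode 1: guard c·x = -7.6295 hit at Δt = 1.2643 (t = 5.2651), x⁻ = (7.6295) → reset → x⁺ = (6.2940), jump to mode 3
Mode 3: flow for 0.3594 to horizon, guard not reached → x = (7.9617)

1 1.5620 2->1
2 2.8263 1->3
3 3.6263 3->2
4 4.0008 2->1
5 5.2651 1->3
final: 3 7.9617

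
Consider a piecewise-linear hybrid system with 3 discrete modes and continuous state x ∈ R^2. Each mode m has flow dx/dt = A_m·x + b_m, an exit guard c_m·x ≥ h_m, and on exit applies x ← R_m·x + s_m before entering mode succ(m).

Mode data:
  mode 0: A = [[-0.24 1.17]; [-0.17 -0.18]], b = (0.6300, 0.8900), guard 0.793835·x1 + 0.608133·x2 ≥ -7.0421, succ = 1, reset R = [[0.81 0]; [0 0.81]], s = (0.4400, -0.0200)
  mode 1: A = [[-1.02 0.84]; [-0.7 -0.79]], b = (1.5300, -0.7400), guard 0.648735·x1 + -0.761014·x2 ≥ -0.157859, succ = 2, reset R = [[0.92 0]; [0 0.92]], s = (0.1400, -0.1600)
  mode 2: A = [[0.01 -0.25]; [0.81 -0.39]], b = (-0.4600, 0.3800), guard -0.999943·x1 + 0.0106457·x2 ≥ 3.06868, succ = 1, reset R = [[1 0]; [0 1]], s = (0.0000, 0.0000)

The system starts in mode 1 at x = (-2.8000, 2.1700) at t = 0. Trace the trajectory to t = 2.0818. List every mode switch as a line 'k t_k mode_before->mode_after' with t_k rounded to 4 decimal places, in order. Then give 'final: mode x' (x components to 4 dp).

1 0.9656 1->2
final: 2 -0.0103 0.9340

Mode 1: guard c·x = -0.1579 hit at Δt = 0.9656 (t = 0.9656), x⁻ = (0.6331, 0.7472) → reset → x⁺ = (0.7225, 0.5274), jump to mode 2
Mode 2: flow for 1.1162 to horizon, guard not reached → x = (-0.0103, 0.9340)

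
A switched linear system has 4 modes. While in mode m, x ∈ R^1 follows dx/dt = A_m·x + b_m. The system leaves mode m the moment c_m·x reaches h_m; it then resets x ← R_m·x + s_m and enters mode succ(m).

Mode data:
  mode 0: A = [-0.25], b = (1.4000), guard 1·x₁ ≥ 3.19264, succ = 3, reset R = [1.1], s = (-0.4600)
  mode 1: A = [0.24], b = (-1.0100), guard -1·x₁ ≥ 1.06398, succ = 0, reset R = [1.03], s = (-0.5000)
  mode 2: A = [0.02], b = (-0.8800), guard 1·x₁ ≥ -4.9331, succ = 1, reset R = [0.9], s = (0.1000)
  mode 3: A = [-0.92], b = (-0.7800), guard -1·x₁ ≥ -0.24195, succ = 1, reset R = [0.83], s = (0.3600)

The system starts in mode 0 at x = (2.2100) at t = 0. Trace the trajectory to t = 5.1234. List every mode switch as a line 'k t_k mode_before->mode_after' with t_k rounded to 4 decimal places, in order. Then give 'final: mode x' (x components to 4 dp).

1 1.3692 0->3
2 2.7550 3->1
3 4.2901 1->0
final: 0 -0.2426

Mode 0: guard c·x = 3.1926 hit at Δt = 1.3692 (t = 1.3692), x⁻ = (3.1926) → reset → x⁺ = (3.0519), jump to mode 3
Mode 3: guard c·x = -0.2419 hit at Δt = 1.3858 (t = 2.7550), x⁻ = (0.2419) → reset → x⁺ = (0.5608), jump to mode 1
Mode 1: guard c·x = 1.0640 hit at Δt = 1.5351 (t = 4.2901), x⁻ = (-1.0640) → reset → x⁺ = (-1.5959), jump to mode 0
Mode 0: flow for 0.8333 to horizon, guard not reached → x = (-0.2426)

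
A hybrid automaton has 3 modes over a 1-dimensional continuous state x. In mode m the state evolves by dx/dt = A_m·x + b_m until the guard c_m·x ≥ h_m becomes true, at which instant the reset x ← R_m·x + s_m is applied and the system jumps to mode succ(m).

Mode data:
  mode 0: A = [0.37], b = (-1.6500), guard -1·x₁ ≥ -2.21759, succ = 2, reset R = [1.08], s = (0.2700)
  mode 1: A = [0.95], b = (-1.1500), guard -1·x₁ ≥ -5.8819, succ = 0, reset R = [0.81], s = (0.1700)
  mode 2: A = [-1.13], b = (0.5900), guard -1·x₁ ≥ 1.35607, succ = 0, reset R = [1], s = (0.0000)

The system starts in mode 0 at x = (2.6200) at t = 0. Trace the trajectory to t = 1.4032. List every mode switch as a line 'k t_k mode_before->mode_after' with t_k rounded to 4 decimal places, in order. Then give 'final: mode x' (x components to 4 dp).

1 0.5347 0->2
final: 2 1.3252

Mode 0: guard c·x = -2.2176 hit at Δt = 0.5347 (t = 0.5347), x⁻ = (2.2176) → reset → x⁺ = (2.6650), jump to mode 2
Mode 2: flow for 0.8685 to horizon, guard not reached → x = (1.3252)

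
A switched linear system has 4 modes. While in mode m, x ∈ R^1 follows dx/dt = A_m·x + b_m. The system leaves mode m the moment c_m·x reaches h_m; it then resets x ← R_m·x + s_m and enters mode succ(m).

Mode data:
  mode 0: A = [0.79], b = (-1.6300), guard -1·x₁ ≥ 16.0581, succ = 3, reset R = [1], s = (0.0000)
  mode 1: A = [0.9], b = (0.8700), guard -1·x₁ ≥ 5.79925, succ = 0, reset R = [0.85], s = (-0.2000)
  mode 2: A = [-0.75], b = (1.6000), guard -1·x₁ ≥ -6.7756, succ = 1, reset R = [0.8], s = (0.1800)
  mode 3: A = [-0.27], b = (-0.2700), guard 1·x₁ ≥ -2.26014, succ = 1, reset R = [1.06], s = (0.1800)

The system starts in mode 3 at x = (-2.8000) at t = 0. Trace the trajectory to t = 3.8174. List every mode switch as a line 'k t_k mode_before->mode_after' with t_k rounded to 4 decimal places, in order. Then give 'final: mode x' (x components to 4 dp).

1 1.3206 3->1
2 2.8239 1->0
final: 0 -13.7037

Mode 3: guard c·x = -2.2601 hit at Δt = 1.3206 (t = 1.3206), x⁻ = (-2.2601) → reset → x⁺ = (-2.2157), jump to mode 1
Mode 1: guard c·x = 5.7992 hit at Δt = 1.5033 (t = 2.8239), x⁻ = (-5.7992) → reset → x⁺ = (-5.1294), jump to mode 0
Mode 0: flow for 0.9935 to horizon, guard not reached → x = (-13.7037)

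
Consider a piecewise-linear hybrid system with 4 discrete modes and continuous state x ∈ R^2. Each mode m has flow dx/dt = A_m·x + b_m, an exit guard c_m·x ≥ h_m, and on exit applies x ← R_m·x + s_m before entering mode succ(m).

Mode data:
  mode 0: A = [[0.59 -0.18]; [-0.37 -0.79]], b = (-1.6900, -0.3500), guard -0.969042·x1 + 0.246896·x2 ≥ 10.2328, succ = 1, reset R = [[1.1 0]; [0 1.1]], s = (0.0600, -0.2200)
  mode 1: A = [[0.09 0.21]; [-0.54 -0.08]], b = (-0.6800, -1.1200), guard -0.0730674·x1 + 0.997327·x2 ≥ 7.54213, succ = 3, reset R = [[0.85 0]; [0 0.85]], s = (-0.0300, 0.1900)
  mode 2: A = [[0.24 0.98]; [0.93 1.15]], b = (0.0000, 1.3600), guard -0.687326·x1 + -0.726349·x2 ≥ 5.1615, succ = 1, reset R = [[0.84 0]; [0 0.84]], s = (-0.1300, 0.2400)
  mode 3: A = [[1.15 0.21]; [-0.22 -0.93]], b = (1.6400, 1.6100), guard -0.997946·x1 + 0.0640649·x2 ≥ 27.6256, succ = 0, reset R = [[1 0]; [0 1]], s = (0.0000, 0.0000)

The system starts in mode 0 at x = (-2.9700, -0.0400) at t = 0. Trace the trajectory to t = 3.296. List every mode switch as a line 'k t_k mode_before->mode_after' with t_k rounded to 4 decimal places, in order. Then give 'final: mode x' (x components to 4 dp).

Mode 0: guard c·x = 10.2328 hit at Δt = 1.3275 (t = 1.3275), x⁻ = (-10.1200, 1.7258) → reset → x⁺ = (-11.0720, 1.6784), jump to mode 1
Mode 1: guard c·x = 7.5421 hit at Δt = 1.0415 (t = 2.3690), x⁻ = (-11.9540, 6.6866) → reset → x⁺ = (-10.1909, 5.8736), jump to mode 3
Mode 3: flow for 0.9270 to horizon, guard not reached → x = (-24.9244, 5.8467)

1 1.3275 0->1
2 2.3690 1->3
final: 3 -24.9244 5.8467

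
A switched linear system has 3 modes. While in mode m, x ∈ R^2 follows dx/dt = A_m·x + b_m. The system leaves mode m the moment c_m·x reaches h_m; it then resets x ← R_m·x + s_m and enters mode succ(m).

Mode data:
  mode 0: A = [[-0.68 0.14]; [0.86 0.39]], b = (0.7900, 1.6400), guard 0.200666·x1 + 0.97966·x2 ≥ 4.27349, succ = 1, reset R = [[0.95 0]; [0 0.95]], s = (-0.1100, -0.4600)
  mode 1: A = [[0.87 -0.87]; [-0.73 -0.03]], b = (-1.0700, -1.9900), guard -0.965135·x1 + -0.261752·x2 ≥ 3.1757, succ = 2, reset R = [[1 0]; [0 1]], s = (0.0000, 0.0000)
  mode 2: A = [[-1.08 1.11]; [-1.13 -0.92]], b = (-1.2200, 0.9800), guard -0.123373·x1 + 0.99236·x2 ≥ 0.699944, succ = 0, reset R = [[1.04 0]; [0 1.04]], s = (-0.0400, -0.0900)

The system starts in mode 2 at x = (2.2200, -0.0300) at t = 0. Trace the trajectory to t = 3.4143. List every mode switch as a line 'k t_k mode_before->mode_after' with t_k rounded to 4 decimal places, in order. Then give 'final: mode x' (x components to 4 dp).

1 1.5866 2->0
2 2.9310 0->1
final: 1 -1.2053 2.6004

Mode 2: guard c·x = 0.6999 hit at Δt = 1.5866 (t = 1.5866), x⁻ = (-0.3610, 0.6605) → reset → x⁺ = (-0.4154, 0.5969), jump to mode 0
Mode 0: guard c·x = 4.2735 hit at Δt = 1.3444 (t = 2.9310), x⁻ = (0.8248, 4.1933) → reset → x⁺ = (0.6736, 3.5236), jump to mode 1
Mode 1: flow for 0.4833 to horizon, guard not reached → x = (-1.2053, 2.6004)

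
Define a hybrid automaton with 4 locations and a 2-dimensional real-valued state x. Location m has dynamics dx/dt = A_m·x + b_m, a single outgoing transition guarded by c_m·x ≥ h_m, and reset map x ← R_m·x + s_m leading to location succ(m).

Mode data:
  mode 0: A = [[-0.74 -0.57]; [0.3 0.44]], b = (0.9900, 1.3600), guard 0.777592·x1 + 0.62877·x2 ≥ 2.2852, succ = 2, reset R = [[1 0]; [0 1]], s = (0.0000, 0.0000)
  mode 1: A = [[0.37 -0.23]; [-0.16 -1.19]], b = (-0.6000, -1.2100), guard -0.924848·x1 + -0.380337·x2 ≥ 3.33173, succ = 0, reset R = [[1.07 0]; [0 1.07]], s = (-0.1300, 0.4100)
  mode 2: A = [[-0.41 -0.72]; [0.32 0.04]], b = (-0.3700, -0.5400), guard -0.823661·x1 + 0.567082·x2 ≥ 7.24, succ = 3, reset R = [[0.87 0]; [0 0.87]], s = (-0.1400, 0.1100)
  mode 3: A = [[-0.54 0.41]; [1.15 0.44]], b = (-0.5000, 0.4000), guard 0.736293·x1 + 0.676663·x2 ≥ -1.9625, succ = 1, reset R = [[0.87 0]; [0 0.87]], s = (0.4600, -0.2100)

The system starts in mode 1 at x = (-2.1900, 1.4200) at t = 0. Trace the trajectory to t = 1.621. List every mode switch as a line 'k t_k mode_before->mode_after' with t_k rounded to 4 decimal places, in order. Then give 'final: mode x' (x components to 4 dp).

1 0.8076 1->0
final: 0 -1.9392 1.3127

Mode 1: guard c·x = 3.3317 hit at Δt = 0.8076 (t = 0.8076), x⁻ = (-3.6711, 0.1668) → reset → x⁺ = (-4.0580, 0.5885), jump to mode 0
Mode 0: flow for 0.8134 to horizon, guard not reached → x = (-1.9392, 1.3127)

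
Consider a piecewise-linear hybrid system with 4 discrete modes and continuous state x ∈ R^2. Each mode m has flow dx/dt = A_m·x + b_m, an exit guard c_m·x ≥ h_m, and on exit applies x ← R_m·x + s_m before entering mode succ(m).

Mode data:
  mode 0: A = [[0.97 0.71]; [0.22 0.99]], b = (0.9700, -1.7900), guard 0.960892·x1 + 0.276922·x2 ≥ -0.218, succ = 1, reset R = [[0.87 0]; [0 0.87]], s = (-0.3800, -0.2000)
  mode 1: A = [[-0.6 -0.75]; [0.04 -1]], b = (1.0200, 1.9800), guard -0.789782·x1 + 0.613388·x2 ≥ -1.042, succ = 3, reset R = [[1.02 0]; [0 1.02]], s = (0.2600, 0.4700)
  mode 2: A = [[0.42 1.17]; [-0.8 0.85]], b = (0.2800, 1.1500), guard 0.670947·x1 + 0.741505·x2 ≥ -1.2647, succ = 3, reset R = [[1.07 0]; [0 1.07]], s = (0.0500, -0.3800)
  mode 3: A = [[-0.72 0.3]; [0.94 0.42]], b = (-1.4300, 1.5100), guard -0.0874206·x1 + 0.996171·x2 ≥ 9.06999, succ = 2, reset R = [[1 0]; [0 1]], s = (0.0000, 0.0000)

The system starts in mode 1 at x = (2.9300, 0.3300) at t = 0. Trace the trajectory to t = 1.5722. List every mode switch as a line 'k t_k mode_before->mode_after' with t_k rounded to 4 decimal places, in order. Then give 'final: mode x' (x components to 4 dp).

1 0.6368 1->3
final: 3 1.1334 5.9966

Mode 1: guard c·x = -1.0420 hit at Δt = 0.6368 (t = 0.6368), x⁻ = (2.2165, 1.1551) → reset → x⁺ = (2.5208, 1.6482), jump to mode 3
Mode 3: flow for 0.9354 to horizon, guard not reached → x = (1.1334, 5.9966)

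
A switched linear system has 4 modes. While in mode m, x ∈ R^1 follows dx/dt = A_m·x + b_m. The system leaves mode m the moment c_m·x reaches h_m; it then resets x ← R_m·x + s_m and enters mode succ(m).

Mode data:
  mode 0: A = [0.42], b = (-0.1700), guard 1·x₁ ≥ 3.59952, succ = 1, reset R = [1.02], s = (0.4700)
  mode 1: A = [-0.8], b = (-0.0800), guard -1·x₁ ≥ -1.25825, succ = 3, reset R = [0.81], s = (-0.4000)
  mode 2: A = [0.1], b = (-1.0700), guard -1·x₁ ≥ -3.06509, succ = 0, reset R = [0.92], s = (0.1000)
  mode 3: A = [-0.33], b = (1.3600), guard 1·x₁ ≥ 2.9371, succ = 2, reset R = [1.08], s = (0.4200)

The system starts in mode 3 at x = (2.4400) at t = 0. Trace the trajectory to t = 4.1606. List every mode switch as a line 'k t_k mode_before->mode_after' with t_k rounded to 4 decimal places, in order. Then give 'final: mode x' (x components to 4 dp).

Mode 3: guard c·x = 2.9371 hit at Δt = 1.0622 (t = 1.0622), x⁻ = (2.9371) → reset → x⁺ = (3.5921), jump to mode 2
Mode 2: guard c·x = -3.0651 hit at Δt = 0.7152 (t = 1.7774), x⁻ = (3.0651) → reset → x⁺ = (2.9199), jump to mode 0
Mode 0: guard c·x = 3.5995 hit at Δt = 0.5695 (t = 2.3469), x⁻ = (3.5995) → reset → x⁺ = (4.1415), jump to mode 1
Mode 1: guard c·x = -1.2583 hit at Δt = 1.4234 (t = 3.7703), x⁻ = (1.2583) → reset → x⁺ = (0.6192), jump to mode 3
Mode 3: flow for 0.3903 to horizon, guard not reached → x = (1.0424)

1 1.0622 3->2
2 1.7774 2->0
3 2.3469 0->1
4 3.7703 1->3
final: 3 1.0424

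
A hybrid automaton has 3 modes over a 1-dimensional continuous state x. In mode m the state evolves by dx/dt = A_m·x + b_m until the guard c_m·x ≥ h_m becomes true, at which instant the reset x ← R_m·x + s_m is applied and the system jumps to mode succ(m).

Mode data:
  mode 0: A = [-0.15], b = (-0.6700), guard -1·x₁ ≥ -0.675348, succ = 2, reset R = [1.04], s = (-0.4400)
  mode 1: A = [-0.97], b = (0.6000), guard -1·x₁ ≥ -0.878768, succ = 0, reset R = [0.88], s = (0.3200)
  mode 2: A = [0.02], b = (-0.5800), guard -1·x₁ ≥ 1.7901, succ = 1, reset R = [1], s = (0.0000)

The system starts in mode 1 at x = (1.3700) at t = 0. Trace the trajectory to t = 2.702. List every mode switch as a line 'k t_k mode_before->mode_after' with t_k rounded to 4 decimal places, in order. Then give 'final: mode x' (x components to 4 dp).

Mode 1: guard c·x = -0.8788 hit at Δt = 1.0933 (t = 1.0933), x⁻ = (0.8788) → reset → x⁺ = (1.0933), jump to mode 0
Mode 0: guard c·x = -0.6753 hit at Δt = 0.5210 (t = 1.6143), x⁻ = (0.6753) → reset → x⁺ = (0.2624), jump to mode 2
Mode 2: flow for 1.0877 to horizon, guard not reached → x = (-0.3696)

1 1.0933 1->0
2 1.6143 0->2
final: 2 -0.3696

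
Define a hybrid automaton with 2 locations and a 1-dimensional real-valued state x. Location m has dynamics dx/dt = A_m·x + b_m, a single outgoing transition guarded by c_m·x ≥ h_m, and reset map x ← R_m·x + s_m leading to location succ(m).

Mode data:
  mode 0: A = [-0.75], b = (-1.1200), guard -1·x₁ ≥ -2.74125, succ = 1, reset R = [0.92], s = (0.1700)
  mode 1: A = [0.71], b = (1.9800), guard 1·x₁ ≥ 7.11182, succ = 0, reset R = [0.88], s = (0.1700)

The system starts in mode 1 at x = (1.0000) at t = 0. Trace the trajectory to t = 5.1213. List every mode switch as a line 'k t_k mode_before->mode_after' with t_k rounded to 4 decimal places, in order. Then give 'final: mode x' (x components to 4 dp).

Mode 1: guard c·x = 7.1118 hit at Δt = 1.3529 (t = 1.3529), x⁻ = (7.1118) → reset → x⁺ = (6.4284), jump to mode 0
Mode 0: guard c·x = -2.7412 hit at Δt = 0.8351 (t = 2.1880), x⁻ = (2.7412) → reset → x⁺ = (2.6919), jump to mode 1
Mode 1: guard c·x = 7.1118 hit at Δt = 0.8329 (t = 3.0209), x⁻ = (7.1118) → reset → x⁺ = (6.4284), jump to mode 0
Mode 0: guard c·x = -2.7412 hit at Δt = 0.8351 (t = 3.8560), x⁻ = (2.7412) → reset → x⁺ = (2.6919), jump to mode 1
Mode 1: guard c·x = 7.1118 hit at Δt = 0.8329 (t = 4.6889), x⁻ = (7.1118) → reset → x⁺ = (6.4284), jump to mode 0
Mode 0: flow for 0.4324 to horizon, guard not reached → x = (4.2344)

1 1.3529 1->0
2 2.1880 0->1
3 3.0209 1->0
4 3.8560 0->1
5 4.6889 1->0
final: 0 4.2344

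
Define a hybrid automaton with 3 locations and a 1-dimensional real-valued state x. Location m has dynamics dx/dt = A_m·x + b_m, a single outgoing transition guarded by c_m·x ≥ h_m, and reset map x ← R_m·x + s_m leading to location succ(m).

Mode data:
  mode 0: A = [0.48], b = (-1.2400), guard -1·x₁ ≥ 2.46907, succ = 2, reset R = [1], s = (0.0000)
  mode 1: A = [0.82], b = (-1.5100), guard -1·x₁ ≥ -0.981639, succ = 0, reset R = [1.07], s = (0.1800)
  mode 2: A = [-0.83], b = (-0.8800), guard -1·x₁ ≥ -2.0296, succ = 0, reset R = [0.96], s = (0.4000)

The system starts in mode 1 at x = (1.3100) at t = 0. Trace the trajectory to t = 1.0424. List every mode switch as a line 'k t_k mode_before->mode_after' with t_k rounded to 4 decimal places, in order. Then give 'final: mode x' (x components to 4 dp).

Mode 1: guard c·x = -0.9816 hit at Δt = 0.5867 (t = 0.5867), x⁻ = (0.9816) → reset → x⁺ = (1.2304), jump to mode 0
Mode 0: flow for 0.4557 to horizon, guard not reached → x = (0.8995)

1 0.5867 1->0
final: 0 0.8995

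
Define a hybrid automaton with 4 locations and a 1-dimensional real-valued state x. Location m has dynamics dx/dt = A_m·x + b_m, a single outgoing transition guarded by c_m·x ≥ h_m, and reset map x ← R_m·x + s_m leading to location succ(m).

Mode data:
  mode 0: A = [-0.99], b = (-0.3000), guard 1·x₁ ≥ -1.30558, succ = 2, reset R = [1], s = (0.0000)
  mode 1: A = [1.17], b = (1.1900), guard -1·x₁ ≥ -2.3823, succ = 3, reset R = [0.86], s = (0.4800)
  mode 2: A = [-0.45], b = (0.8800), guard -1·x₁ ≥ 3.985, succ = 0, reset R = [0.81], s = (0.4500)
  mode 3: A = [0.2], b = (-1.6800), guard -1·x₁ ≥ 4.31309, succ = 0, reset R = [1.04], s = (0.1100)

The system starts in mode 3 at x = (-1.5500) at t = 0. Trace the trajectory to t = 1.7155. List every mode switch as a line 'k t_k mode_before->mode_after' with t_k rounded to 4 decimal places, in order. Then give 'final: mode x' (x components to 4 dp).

Mode 3: guard c·x = 4.3131 hit at Δt = 1.2253 (t = 1.2253), x⁻ = (-4.3131) → reset → x⁺ = (-4.3756), jump to mode 0
Mode 0: flow for 0.4902 to horizon, guard not reached → x = (-2.8098)

1 1.2253 3->0
final: 0 -2.8098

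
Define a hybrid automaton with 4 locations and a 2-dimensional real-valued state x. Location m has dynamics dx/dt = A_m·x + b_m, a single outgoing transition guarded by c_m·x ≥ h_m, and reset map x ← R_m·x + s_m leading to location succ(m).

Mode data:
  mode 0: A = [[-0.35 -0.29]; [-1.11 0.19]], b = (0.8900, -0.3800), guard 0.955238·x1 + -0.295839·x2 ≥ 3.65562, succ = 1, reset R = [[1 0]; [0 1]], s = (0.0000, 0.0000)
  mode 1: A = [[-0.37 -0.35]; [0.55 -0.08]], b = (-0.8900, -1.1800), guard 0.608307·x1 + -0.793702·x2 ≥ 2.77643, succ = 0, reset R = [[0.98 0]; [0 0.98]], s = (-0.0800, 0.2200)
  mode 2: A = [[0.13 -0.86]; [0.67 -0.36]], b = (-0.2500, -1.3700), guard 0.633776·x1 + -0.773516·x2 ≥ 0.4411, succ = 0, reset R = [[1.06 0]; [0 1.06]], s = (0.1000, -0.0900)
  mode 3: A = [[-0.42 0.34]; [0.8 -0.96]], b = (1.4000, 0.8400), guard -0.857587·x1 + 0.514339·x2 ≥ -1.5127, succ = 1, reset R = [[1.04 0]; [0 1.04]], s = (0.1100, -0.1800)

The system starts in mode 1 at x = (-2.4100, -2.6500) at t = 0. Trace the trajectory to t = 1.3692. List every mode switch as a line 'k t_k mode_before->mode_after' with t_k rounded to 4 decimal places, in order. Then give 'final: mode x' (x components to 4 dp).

Mode 1: guard c·x = 2.7764 hit at Δt = 0.9732 (t = 0.9732), x⁻ = (-1.3483, -4.5315) → reset → x⁺ = (-1.4014, -4.2208), jump to mode 0
Mode 0: flow for 0.3960 to horizon, guard not reached → x = (-0.4383, -4.2890)

1 0.9732 1->0
final: 0 -0.4383 -4.2890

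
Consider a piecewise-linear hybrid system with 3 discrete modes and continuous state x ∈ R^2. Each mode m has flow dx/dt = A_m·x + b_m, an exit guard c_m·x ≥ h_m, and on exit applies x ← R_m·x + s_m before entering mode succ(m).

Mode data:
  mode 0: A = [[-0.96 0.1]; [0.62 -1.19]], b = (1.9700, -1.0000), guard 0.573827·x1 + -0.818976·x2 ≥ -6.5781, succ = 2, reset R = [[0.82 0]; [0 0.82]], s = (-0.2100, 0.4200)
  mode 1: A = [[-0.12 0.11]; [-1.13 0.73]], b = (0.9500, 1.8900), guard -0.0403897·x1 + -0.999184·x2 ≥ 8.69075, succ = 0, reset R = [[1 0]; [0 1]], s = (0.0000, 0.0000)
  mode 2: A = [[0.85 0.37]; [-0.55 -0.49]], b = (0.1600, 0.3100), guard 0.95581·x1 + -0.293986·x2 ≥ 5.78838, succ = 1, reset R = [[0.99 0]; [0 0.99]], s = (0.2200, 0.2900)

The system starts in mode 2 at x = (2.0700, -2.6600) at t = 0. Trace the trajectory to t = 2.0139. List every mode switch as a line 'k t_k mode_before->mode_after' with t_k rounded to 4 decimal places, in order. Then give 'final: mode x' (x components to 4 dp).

Mode 2: guard c·x = 5.7884 hit at Δt = 1.5472 (t = 1.5472), x⁻ = (5.1376, -2.9859) → reset → x⁺ = (5.3062, -2.6660), jump to mode 1
Mode 1: flow for 0.4667 to horizon, guard not reached → x = (5.2354, -6.0192)

1 1.5472 2->1
final: 1 5.2354 -6.0192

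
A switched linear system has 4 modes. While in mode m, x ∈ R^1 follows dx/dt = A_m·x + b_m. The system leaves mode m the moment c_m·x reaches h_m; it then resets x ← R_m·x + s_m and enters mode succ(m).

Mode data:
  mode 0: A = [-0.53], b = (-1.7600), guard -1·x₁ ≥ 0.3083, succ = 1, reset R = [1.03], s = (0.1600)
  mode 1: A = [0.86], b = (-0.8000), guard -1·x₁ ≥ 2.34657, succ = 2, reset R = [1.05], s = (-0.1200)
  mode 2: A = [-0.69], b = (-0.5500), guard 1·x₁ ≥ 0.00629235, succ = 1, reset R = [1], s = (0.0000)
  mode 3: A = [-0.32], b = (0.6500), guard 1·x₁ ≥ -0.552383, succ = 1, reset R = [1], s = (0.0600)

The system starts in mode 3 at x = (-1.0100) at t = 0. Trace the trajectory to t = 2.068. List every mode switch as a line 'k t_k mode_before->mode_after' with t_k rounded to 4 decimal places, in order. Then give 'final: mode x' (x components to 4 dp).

1 0.5096 3->1
2 1.4798 1->2
final: 2 -1.9878

Mode 3: guard c·x = -0.5524 hit at Δt = 0.5096 (t = 0.5096), x⁻ = (-0.5524) → reset → x⁺ = (-0.4924), jump to mode 1
Mode 1: guard c·x = 2.3466 hit at Δt = 0.9702 (t = 1.4798), x⁻ = (-2.3466) → reset → x⁺ = (-2.5839), jump to mode 2
Mode 2: flow for 0.5882 to horizon, guard not reached → x = (-1.9878)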